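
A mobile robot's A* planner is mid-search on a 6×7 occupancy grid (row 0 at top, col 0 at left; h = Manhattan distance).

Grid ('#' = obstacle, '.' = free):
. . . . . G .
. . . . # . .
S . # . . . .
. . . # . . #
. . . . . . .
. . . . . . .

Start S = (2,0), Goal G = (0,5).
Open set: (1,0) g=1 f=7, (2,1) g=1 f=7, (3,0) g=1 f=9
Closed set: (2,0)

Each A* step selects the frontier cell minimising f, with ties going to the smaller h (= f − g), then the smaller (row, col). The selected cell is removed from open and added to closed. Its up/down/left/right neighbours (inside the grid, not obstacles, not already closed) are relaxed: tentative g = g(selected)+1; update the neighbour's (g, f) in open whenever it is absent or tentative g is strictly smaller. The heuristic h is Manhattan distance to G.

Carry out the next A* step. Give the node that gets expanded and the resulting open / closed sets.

step 1: expand (1,0) (f=7, h=6) → closed; open now [(0,0) g=2 f=7, (1,1) g=2 f=7, (2,1) g=1 f=7, (3,0) g=1 f=9]

expanded=(1,0); open=[(0,0) g=2 f=7, (1,1) g=2 f=7, (2,1) g=1 f=7, (3,0) g=1 f=9]; closed=[(1,0), (2,0)]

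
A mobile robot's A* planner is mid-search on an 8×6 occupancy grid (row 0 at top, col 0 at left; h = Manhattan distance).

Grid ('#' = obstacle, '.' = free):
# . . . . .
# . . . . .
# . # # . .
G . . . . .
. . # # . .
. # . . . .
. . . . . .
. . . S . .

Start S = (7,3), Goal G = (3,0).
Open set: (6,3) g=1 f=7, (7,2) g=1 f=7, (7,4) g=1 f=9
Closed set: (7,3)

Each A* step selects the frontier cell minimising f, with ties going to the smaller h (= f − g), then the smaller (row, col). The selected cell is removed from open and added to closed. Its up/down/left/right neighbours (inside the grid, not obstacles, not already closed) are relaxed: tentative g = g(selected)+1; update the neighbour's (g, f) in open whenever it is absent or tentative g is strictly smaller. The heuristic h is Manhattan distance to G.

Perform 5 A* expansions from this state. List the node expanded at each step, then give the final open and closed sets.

step 1: expand (6,3) (f=7, h=6) → closed; open now [(5,3) g=2 f=7, (6,2) g=2 f=7, (6,4) g=2 f=9, (7,2) g=1 f=7, (7,4) g=1 f=9]
step 2: expand (5,3) (f=7, h=5) → closed; open now [(5,2) g=3 f=7, (5,4) g=3 f=9, (6,2) g=2 f=7, (6,4) g=2 f=9, (7,2) g=1 f=7, (7,4) g=1 f=9]
step 3: expand (5,2) (f=7, h=4) → closed; open now [(5,4) g=3 f=9, (6,2) g=2 f=7, (6,4) g=2 f=9, (7,2) g=1 f=7, (7,4) g=1 f=9]
step 4: expand (6,2) (f=7, h=5) → closed; open now [(5,4) g=3 f=9, (6,1) g=3 f=7, (6,4) g=2 f=9, (7,2) g=1 f=7, (7,4) g=1 f=9]
step 5: expand (6,1) (f=7, h=4) → closed; open now [(5,4) g=3 f=9, (6,0) g=4 f=7, (6,4) g=2 f=9, (7,1) g=4 f=9, (7,2) g=1 f=7, (7,4) g=1 f=9]

order=[(6,3) → (5,3) → (5,2) → (6,2) → (6,1)]; open=[(5,4) g=3 f=9, (6,0) g=4 f=7, (6,4) g=2 f=9, (7,1) g=4 f=9, (7,2) g=1 f=7, (7,4) g=1 f=9]; closed=[(5,2), (5,3), (6,1), (6,2), (6,3), (7,3)]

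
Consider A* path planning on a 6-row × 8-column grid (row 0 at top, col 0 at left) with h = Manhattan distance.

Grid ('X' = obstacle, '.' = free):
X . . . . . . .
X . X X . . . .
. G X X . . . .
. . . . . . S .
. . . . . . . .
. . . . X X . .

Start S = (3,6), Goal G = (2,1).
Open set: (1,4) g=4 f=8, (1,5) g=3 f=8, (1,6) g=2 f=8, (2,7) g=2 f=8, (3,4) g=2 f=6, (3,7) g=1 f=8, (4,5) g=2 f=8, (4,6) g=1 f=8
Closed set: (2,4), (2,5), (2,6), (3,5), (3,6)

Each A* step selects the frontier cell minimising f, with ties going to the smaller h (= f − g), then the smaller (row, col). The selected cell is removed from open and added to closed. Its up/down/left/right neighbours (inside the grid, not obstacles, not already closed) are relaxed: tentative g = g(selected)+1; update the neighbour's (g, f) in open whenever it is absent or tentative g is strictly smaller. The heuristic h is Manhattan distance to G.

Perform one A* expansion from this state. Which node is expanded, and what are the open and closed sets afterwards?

expanded=(3,4); open=[(1,4) g=4 f=8, (1,5) g=3 f=8, (1,6) g=2 f=8, (2,7) g=2 f=8, (3,3) g=3 f=6, (3,7) g=1 f=8, (4,4) g=3 f=8, (4,5) g=2 f=8, (4,6) g=1 f=8]; closed=[(2,4), (2,5), (2,6), (3,4), (3,5), (3,6)]

step 1: expand (3,4) (f=6, h=4) → closed; open now [(1,4) g=4 f=8, (1,5) g=3 f=8, (1,6) g=2 f=8, (2,7) g=2 f=8, (3,3) g=3 f=6, (3,7) g=1 f=8, (4,4) g=3 f=8, (4,5) g=2 f=8, (4,6) g=1 f=8]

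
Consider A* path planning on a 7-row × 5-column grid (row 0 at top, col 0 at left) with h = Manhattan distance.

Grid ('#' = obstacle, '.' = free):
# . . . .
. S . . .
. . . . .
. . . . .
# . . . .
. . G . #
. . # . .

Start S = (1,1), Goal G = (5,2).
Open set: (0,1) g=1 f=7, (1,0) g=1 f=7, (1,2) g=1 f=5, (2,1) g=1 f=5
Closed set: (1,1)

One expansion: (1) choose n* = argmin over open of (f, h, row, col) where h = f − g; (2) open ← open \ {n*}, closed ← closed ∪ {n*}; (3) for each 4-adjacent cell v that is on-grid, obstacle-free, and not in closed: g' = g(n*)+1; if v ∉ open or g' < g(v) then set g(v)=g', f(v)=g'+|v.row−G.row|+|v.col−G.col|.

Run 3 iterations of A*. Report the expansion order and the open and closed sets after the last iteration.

order=[(1,2) → (2,2) → (3,2)]; open=[(0,1) g=1 f=7, (0,2) g=2 f=7, (1,0) g=1 f=7, (1,3) g=2 f=7, (2,1) g=1 f=5, (2,3) g=3 f=7, (3,1) g=4 f=7, (3,3) g=4 f=7, (4,2) g=4 f=5]; closed=[(1,1), (1,2), (2,2), (3,2)]

step 1: expand (1,2) (f=5, h=4) → closed; open now [(0,1) g=1 f=7, (0,2) g=2 f=7, (1,0) g=1 f=7, (1,3) g=2 f=7, (2,1) g=1 f=5, (2,2) g=2 f=5]
step 2: expand (2,2) (f=5, h=3) → closed; open now [(0,1) g=1 f=7, (0,2) g=2 f=7, (1,0) g=1 f=7, (1,3) g=2 f=7, (2,1) g=1 f=5, (2,3) g=3 f=7, (3,2) g=3 f=5]
step 3: expand (3,2) (f=5, h=2) → closed; open now [(0,1) g=1 f=7, (0,2) g=2 f=7, (1,0) g=1 f=7, (1,3) g=2 f=7, (2,1) g=1 f=5, (2,3) g=3 f=7, (3,1) g=4 f=7, (3,3) g=4 f=7, (4,2) g=4 f=5]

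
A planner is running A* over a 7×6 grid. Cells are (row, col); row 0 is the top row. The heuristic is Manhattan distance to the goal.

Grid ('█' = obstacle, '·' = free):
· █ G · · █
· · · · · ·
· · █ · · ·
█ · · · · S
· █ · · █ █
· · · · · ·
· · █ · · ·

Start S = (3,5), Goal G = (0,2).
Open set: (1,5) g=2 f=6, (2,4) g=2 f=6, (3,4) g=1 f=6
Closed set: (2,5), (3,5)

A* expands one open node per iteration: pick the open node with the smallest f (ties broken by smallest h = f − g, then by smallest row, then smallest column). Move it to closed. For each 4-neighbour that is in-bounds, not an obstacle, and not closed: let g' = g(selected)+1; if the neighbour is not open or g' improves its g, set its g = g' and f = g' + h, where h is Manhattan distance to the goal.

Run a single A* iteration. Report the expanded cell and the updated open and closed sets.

step 1: expand (1,5) (f=6, h=4) → closed; open now [(1,4) g=3 f=6, (2,4) g=2 f=6, (3,4) g=1 f=6]

expanded=(1,5); open=[(1,4) g=3 f=6, (2,4) g=2 f=6, (3,4) g=1 f=6]; closed=[(1,5), (2,5), (3,5)]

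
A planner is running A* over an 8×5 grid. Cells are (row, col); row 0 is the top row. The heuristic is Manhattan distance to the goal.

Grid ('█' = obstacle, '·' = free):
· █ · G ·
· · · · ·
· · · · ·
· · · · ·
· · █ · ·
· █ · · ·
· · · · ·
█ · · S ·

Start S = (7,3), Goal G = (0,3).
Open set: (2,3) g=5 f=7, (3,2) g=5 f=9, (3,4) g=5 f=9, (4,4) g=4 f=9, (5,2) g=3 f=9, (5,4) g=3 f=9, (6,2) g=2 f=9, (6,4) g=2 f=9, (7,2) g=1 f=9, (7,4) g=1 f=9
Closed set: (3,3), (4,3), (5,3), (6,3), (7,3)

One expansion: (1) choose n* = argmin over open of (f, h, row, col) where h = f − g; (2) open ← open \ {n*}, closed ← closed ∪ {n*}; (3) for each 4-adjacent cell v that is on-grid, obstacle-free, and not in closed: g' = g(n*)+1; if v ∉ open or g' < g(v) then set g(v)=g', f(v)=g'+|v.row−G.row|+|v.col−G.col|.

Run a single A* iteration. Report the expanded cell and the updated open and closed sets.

expanded=(2,3); open=[(1,3) g=6 f=7, (2,2) g=6 f=9, (2,4) g=6 f=9, (3,2) g=5 f=9, (3,4) g=5 f=9, (4,4) g=4 f=9, (5,2) g=3 f=9, (5,4) g=3 f=9, (6,2) g=2 f=9, (6,4) g=2 f=9, (7,2) g=1 f=9, (7,4) g=1 f=9]; closed=[(2,3), (3,3), (4,3), (5,3), (6,3), (7,3)]

step 1: expand (2,3) (f=7, h=2) → closed; open now [(1,3) g=6 f=7, (2,2) g=6 f=9, (2,4) g=6 f=9, (3,2) g=5 f=9, (3,4) g=5 f=9, (4,4) g=4 f=9, (5,2) g=3 f=9, (5,4) g=3 f=9, (6,2) g=2 f=9, (6,4) g=2 f=9, (7,2) g=1 f=9, (7,4) g=1 f=9]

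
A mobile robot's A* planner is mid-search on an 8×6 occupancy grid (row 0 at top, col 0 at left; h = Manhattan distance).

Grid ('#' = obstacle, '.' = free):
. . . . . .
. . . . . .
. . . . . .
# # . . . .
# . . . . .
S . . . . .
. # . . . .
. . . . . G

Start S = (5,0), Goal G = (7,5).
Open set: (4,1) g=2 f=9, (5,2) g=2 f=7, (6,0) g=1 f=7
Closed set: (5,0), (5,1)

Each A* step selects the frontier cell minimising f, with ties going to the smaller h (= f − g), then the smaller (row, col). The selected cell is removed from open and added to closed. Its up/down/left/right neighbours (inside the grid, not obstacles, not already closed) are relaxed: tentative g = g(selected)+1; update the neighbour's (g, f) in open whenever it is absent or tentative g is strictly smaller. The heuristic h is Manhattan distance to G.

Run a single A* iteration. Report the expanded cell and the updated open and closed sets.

step 1: expand (5,2) (f=7, h=5) → closed; open now [(4,1) g=2 f=9, (4,2) g=3 f=9, (5,3) g=3 f=7, (6,0) g=1 f=7, (6,2) g=3 f=7]

expanded=(5,2); open=[(4,1) g=2 f=9, (4,2) g=3 f=9, (5,3) g=3 f=7, (6,0) g=1 f=7, (6,2) g=3 f=7]; closed=[(5,0), (5,1), (5,2)]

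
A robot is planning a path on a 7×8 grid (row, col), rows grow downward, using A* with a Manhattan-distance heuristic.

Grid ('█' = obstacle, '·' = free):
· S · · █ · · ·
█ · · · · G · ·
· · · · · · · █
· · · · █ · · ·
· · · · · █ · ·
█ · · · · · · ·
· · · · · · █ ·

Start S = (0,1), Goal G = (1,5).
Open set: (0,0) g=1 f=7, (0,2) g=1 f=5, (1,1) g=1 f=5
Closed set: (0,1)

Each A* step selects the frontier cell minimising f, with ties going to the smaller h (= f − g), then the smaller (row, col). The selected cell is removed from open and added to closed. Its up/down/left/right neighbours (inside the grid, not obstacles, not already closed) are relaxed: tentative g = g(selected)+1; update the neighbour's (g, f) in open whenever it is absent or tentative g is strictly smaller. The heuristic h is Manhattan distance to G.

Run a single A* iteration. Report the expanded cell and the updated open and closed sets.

step 1: expand (0,2) (f=5, h=4) → closed; open now [(0,0) g=1 f=7, (0,3) g=2 f=5, (1,1) g=1 f=5, (1,2) g=2 f=5]

expanded=(0,2); open=[(0,0) g=1 f=7, (0,3) g=2 f=5, (1,1) g=1 f=5, (1,2) g=2 f=5]; closed=[(0,1), (0,2)]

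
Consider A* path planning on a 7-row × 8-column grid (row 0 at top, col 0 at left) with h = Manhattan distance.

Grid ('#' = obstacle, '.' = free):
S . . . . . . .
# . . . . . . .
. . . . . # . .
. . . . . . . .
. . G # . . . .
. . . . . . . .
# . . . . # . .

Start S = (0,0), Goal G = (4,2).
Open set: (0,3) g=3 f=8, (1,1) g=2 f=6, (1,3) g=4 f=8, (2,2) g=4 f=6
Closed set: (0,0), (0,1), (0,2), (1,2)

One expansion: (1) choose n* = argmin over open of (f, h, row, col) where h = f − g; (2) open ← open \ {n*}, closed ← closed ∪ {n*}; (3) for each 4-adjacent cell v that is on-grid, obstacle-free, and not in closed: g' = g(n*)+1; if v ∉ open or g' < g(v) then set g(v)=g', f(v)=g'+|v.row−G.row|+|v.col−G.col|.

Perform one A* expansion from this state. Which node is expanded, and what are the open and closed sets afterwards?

step 1: expand (2,2) (f=6, h=2) → closed; open now [(0,3) g=3 f=8, (1,1) g=2 f=6, (1,3) g=4 f=8, (2,1) g=5 f=8, (2,3) g=5 f=8, (3,2) g=5 f=6]

expanded=(2,2); open=[(0,3) g=3 f=8, (1,1) g=2 f=6, (1,3) g=4 f=8, (2,1) g=5 f=8, (2,3) g=5 f=8, (3,2) g=5 f=6]; closed=[(0,0), (0,1), (0,2), (1,2), (2,2)]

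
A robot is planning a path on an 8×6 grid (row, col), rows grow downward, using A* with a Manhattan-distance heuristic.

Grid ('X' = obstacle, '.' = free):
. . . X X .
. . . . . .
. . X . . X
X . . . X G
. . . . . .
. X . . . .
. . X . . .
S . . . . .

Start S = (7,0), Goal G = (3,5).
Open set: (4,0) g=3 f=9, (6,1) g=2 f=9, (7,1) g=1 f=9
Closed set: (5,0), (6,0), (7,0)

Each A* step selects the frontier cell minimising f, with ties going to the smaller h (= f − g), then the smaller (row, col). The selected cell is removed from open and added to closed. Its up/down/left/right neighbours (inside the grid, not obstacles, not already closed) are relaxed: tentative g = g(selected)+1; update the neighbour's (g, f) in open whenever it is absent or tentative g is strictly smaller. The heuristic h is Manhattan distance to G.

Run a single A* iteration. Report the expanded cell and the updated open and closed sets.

expanded=(4,0); open=[(4,1) g=4 f=9, (6,1) g=2 f=9, (7,1) g=1 f=9]; closed=[(4,0), (5,0), (6,0), (7,0)]

step 1: expand (4,0) (f=9, h=6) → closed; open now [(4,1) g=4 f=9, (6,1) g=2 f=9, (7,1) g=1 f=9]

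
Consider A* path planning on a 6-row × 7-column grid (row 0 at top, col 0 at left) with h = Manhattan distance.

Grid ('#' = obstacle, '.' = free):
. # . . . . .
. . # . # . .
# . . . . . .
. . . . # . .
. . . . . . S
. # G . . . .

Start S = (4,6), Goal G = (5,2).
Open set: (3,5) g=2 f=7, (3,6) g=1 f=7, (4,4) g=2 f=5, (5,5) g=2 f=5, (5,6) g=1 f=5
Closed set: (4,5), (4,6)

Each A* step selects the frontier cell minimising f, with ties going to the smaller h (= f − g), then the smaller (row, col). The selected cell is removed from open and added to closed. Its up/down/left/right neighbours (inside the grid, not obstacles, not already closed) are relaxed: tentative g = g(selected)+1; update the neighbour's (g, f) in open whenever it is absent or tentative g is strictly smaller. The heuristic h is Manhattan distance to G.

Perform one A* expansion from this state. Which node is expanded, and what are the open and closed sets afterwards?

step 1: expand (4,4) (f=5, h=3) → closed; open now [(3,5) g=2 f=7, (3,6) g=1 f=7, (4,3) g=3 f=5, (5,4) g=3 f=5, (5,5) g=2 f=5, (5,6) g=1 f=5]

expanded=(4,4); open=[(3,5) g=2 f=7, (3,6) g=1 f=7, (4,3) g=3 f=5, (5,4) g=3 f=5, (5,5) g=2 f=5, (5,6) g=1 f=5]; closed=[(4,4), (4,5), (4,6)]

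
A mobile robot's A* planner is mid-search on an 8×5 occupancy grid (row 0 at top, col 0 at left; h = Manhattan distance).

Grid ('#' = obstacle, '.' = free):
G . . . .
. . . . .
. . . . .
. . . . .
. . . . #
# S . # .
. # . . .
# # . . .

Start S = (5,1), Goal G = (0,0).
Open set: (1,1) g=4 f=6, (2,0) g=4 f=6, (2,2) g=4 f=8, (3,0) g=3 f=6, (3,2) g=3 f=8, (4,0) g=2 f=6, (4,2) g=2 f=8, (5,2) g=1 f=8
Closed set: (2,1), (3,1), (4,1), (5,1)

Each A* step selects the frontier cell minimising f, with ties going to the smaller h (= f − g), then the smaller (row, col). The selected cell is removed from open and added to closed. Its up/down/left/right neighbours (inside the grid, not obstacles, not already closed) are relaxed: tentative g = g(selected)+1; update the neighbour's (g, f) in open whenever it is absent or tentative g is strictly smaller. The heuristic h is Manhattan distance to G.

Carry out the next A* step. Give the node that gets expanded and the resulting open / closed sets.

expanded=(1,1); open=[(0,1) g=5 f=6, (1,0) g=5 f=6, (1,2) g=5 f=8, (2,0) g=4 f=6, (2,2) g=4 f=8, (3,0) g=3 f=6, (3,2) g=3 f=8, (4,0) g=2 f=6, (4,2) g=2 f=8, (5,2) g=1 f=8]; closed=[(1,1), (2,1), (3,1), (4,1), (5,1)]

step 1: expand (1,1) (f=6, h=2) → closed; open now [(0,1) g=5 f=6, (1,0) g=5 f=6, (1,2) g=5 f=8, (2,0) g=4 f=6, (2,2) g=4 f=8, (3,0) g=3 f=6, (3,2) g=3 f=8, (4,0) g=2 f=6, (4,2) g=2 f=8, (5,2) g=1 f=8]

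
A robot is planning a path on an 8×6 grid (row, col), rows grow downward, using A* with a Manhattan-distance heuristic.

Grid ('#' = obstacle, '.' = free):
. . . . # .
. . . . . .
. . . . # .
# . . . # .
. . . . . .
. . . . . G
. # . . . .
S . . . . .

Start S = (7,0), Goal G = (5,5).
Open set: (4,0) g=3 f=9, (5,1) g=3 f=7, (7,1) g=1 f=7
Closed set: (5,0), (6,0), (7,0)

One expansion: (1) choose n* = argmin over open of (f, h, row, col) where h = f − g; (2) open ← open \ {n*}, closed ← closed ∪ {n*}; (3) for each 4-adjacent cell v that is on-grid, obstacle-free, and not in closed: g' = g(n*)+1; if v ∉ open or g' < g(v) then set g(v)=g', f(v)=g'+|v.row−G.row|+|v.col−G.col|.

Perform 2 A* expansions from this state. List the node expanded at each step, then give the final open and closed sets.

step 1: expand (5,1) (f=7, h=4) → closed; open now [(4,0) g=3 f=9, (4,1) g=4 f=9, (5,2) g=4 f=7, (7,1) g=1 f=7]
step 2: expand (5,2) (f=7, h=3) → closed; open now [(4,0) g=3 f=9, (4,1) g=4 f=9, (4,2) g=5 f=9, (5,3) g=5 f=7, (6,2) g=5 f=9, (7,1) g=1 f=7]

order=[(5,1) → (5,2)]; open=[(4,0) g=3 f=9, (4,1) g=4 f=9, (4,2) g=5 f=9, (5,3) g=5 f=7, (6,2) g=5 f=9, (7,1) g=1 f=7]; closed=[(5,0), (5,1), (5,2), (6,0), (7,0)]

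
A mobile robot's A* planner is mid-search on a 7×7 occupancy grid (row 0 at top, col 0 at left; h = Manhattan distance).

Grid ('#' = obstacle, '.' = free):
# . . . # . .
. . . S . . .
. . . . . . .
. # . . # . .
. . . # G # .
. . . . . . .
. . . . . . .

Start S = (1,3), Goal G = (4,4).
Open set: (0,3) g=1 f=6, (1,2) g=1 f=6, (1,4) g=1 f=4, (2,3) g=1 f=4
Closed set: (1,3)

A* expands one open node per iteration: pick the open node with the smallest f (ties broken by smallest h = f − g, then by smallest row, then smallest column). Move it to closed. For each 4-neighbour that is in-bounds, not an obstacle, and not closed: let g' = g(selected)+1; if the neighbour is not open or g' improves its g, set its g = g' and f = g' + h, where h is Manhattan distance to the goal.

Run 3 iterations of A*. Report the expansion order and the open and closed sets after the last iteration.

order=[(1,4) → (2,4) → (2,3)]; open=[(0,3) g=1 f=6, (1,2) g=1 f=6, (1,5) g=2 f=6, (2,2) g=2 f=6, (2,5) g=3 f=6, (3,3) g=2 f=4]; closed=[(1,3), (1,4), (2,3), (2,4)]

step 1: expand (1,4) (f=4, h=3) → closed; open now [(0,3) g=1 f=6, (1,2) g=1 f=6, (1,5) g=2 f=6, (2,3) g=1 f=4, (2,4) g=2 f=4]
step 2: expand (2,4) (f=4, h=2) → closed; open now [(0,3) g=1 f=6, (1,2) g=1 f=6, (1,5) g=2 f=6, (2,3) g=1 f=4, (2,5) g=3 f=6]
step 3: expand (2,3) (f=4, h=3) → closed; open now [(0,3) g=1 f=6, (1,2) g=1 f=6, (1,5) g=2 f=6, (2,2) g=2 f=6, (2,5) g=3 f=6, (3,3) g=2 f=4]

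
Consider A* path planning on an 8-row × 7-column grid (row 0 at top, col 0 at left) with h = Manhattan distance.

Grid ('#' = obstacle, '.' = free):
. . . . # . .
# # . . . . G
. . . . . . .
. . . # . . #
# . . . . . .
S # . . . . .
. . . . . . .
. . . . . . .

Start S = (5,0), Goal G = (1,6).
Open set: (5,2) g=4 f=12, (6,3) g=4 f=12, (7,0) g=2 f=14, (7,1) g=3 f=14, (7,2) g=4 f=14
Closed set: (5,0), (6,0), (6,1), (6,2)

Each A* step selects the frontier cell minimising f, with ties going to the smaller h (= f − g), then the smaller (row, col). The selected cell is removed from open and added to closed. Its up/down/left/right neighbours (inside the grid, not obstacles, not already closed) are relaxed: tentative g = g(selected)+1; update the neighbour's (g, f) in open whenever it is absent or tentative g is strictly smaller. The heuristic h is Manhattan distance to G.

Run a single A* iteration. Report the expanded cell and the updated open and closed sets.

expanded=(5,2); open=[(4,2) g=5 f=12, (5,3) g=5 f=12, (6,3) g=4 f=12, (7,0) g=2 f=14, (7,1) g=3 f=14, (7,2) g=4 f=14]; closed=[(5,0), (5,2), (6,0), (6,1), (6,2)]

step 1: expand (5,2) (f=12, h=8) → closed; open now [(4,2) g=5 f=12, (5,3) g=5 f=12, (6,3) g=4 f=12, (7,0) g=2 f=14, (7,1) g=3 f=14, (7,2) g=4 f=14]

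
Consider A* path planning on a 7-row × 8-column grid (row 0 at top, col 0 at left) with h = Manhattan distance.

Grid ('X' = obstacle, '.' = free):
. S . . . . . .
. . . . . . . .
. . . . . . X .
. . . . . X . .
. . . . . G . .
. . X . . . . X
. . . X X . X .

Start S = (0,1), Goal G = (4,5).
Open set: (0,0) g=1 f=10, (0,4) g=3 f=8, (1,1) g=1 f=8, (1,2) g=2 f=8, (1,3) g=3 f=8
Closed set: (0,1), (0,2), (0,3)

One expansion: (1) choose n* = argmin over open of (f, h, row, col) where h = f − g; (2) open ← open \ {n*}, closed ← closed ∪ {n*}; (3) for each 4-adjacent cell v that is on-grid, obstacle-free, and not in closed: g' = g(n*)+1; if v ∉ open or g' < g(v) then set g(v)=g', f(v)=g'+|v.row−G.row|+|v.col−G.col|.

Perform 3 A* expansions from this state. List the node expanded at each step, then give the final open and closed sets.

step 1: expand (0,4) (f=8, h=5) → closed; open now [(0,0) g=1 f=10, (0,5) g=4 f=8, (1,1) g=1 f=8, (1,2) g=2 f=8, (1,3) g=3 f=8, (1,4) g=4 f=8]
step 2: expand (0,5) (f=8, h=4) → closed; open now [(0,0) g=1 f=10, (0,6) g=5 f=10, (1,1) g=1 f=8, (1,2) g=2 f=8, (1,3) g=3 f=8, (1,4) g=4 f=8, (1,5) g=5 f=8]
step 3: expand (1,5) (f=8, h=3) → closed; open now [(0,0) g=1 f=10, (0,6) g=5 f=10, (1,1) g=1 f=8, (1,2) g=2 f=8, (1,3) g=3 f=8, (1,4) g=4 f=8, (1,6) g=6 f=10, (2,5) g=6 f=8]

order=[(0,4) → (0,5) → (1,5)]; open=[(0,0) g=1 f=10, (0,6) g=5 f=10, (1,1) g=1 f=8, (1,2) g=2 f=8, (1,3) g=3 f=8, (1,4) g=4 f=8, (1,6) g=6 f=10, (2,5) g=6 f=8]; closed=[(0,1), (0,2), (0,3), (0,4), (0,5), (1,5)]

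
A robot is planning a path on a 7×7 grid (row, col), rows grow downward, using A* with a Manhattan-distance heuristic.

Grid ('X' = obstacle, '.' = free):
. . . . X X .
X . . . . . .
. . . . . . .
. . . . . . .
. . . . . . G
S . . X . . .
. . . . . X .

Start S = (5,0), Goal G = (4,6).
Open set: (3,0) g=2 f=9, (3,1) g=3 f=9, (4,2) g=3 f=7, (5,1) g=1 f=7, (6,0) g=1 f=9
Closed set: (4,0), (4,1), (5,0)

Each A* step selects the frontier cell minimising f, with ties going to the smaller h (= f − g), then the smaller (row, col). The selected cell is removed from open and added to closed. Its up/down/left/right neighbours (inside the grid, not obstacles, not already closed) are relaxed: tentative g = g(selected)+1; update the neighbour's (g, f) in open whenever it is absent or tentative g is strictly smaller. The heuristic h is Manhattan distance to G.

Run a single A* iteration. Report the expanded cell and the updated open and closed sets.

step 1: expand (4,2) (f=7, h=4) → closed; open now [(3,0) g=2 f=9, (3,1) g=3 f=9, (3,2) g=4 f=9, (4,3) g=4 f=7, (5,1) g=1 f=7, (5,2) g=4 f=9, (6,0) g=1 f=9]

expanded=(4,2); open=[(3,0) g=2 f=9, (3,1) g=3 f=9, (3,2) g=4 f=9, (4,3) g=4 f=7, (5,1) g=1 f=7, (5,2) g=4 f=9, (6,0) g=1 f=9]; closed=[(4,0), (4,1), (4,2), (5,0)]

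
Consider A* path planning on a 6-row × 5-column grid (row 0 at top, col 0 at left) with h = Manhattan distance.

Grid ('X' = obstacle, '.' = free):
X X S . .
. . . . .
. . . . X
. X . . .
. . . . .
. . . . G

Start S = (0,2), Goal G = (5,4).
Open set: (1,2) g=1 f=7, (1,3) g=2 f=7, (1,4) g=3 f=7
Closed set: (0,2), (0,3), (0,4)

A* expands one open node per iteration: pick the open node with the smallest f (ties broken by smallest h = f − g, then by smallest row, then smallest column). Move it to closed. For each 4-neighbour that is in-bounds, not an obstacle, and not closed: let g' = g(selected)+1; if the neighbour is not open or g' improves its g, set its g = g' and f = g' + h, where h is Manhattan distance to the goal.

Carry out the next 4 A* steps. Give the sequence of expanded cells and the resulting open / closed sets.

order=[(1,4) → (1,3) → (2,3) → (3,3)]; open=[(1,2) g=1 f=7, (2,2) g=4 f=9, (3,2) g=5 f=9, (3,4) g=5 f=7, (4,3) g=5 f=7]; closed=[(0,2), (0,3), (0,4), (1,3), (1,4), (2,3), (3,3)]

step 1: expand (1,4) (f=7, h=4) → closed; open now [(1,2) g=1 f=7, (1,3) g=2 f=7]
step 2: expand (1,3) (f=7, h=5) → closed; open now [(1,2) g=1 f=7, (2,3) g=3 f=7]
step 3: expand (2,3) (f=7, h=4) → closed; open now [(1,2) g=1 f=7, (2,2) g=4 f=9, (3,3) g=4 f=7]
step 4: expand (3,3) (f=7, h=3) → closed; open now [(1,2) g=1 f=7, (2,2) g=4 f=9, (3,2) g=5 f=9, (3,4) g=5 f=7, (4,3) g=5 f=7]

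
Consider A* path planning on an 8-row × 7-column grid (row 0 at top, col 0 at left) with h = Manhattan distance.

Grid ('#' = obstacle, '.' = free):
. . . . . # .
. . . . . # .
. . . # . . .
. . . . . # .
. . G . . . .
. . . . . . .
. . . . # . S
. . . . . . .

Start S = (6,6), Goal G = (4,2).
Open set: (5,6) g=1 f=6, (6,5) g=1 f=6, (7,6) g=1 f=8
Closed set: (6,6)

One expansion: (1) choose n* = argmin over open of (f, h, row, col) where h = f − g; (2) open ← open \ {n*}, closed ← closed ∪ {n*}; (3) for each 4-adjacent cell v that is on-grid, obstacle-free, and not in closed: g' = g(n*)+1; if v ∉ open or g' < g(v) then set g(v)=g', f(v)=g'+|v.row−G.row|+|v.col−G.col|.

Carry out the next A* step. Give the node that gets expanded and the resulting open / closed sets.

expanded=(5,6); open=[(4,6) g=2 f=6, (5,5) g=2 f=6, (6,5) g=1 f=6, (7,6) g=1 f=8]; closed=[(5,6), (6,6)]

step 1: expand (5,6) (f=6, h=5) → closed; open now [(4,6) g=2 f=6, (5,5) g=2 f=6, (6,5) g=1 f=6, (7,6) g=1 f=8]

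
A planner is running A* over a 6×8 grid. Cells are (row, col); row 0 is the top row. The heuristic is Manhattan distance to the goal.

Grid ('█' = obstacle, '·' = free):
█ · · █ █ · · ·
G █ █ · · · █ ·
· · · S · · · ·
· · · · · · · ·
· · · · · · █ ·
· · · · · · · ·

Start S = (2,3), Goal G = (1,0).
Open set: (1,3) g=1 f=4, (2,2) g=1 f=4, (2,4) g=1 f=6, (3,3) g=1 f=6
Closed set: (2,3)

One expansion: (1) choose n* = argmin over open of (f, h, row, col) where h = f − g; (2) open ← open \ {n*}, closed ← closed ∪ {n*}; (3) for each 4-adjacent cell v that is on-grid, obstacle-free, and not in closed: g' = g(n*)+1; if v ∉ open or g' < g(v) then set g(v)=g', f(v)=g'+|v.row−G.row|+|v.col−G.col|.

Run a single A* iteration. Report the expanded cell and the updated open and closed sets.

expanded=(1,3); open=[(1,4) g=2 f=6, (2,2) g=1 f=4, (2,4) g=1 f=6, (3,3) g=1 f=6]; closed=[(1,3), (2,3)]

step 1: expand (1,3) (f=4, h=3) → closed; open now [(1,4) g=2 f=6, (2,2) g=1 f=4, (2,4) g=1 f=6, (3,3) g=1 f=6]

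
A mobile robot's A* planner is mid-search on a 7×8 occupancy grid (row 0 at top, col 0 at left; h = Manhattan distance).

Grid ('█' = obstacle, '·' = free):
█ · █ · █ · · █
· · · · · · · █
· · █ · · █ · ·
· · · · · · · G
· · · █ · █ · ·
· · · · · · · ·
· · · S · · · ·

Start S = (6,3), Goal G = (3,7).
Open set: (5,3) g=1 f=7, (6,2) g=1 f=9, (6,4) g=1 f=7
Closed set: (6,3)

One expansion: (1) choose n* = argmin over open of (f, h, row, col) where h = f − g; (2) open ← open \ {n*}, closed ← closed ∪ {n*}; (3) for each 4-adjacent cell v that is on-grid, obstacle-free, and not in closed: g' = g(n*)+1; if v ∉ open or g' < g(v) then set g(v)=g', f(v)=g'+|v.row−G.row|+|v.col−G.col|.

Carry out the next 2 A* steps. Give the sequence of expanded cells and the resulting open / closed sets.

step 1: expand (5,3) (f=7, h=6) → closed; open now [(5,2) g=2 f=9, (5,4) g=2 f=7, (6,2) g=1 f=9, (6,4) g=1 f=7]
step 2: expand (5,4) (f=7, h=5) → closed; open now [(4,4) g=3 f=7, (5,2) g=2 f=9, (5,5) g=3 f=7, (6,2) g=1 f=9, (6,4) g=1 f=7]

order=[(5,3) → (5,4)]; open=[(4,4) g=3 f=7, (5,2) g=2 f=9, (5,5) g=3 f=7, (6,2) g=1 f=9, (6,4) g=1 f=7]; closed=[(5,3), (5,4), (6,3)]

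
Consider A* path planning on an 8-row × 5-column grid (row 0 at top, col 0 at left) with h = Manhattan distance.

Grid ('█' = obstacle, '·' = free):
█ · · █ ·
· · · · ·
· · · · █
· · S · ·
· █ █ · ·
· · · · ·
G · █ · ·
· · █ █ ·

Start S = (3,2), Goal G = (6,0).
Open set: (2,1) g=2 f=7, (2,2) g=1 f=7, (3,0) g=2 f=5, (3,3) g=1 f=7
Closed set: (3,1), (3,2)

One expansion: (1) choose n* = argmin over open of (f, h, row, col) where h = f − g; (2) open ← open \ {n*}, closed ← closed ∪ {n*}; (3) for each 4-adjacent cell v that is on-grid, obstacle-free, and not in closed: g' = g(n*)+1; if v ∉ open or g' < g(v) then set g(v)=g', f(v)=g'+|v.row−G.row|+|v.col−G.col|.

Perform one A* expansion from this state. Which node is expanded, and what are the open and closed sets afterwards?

expanded=(3,0); open=[(2,0) g=3 f=7, (2,1) g=2 f=7, (2,2) g=1 f=7, (3,3) g=1 f=7, (4,0) g=3 f=5]; closed=[(3,0), (3,1), (3,2)]

step 1: expand (3,0) (f=5, h=3) → closed; open now [(2,0) g=3 f=7, (2,1) g=2 f=7, (2,2) g=1 f=7, (3,3) g=1 f=7, (4,0) g=3 f=5]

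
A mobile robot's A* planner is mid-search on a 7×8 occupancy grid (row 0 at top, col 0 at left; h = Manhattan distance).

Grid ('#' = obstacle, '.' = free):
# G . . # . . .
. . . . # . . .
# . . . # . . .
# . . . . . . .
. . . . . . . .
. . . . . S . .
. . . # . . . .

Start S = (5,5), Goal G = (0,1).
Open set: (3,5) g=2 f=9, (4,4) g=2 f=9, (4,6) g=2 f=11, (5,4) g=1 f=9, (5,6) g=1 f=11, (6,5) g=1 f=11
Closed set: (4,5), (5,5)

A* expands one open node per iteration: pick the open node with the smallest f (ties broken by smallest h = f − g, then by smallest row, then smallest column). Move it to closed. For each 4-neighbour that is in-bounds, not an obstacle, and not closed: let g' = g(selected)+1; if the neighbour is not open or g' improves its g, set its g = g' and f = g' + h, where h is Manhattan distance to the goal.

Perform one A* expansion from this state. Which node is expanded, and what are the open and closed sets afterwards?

step 1: expand (3,5) (f=9, h=7) → closed; open now [(2,5) g=3 f=9, (3,4) g=3 f=9, (3,6) g=3 f=11, (4,4) g=2 f=9, (4,6) g=2 f=11, (5,4) g=1 f=9, (5,6) g=1 f=11, (6,5) g=1 f=11]

expanded=(3,5); open=[(2,5) g=3 f=9, (3,4) g=3 f=9, (3,6) g=3 f=11, (4,4) g=2 f=9, (4,6) g=2 f=11, (5,4) g=1 f=9, (5,6) g=1 f=11, (6,5) g=1 f=11]; closed=[(3,5), (4,5), (5,5)]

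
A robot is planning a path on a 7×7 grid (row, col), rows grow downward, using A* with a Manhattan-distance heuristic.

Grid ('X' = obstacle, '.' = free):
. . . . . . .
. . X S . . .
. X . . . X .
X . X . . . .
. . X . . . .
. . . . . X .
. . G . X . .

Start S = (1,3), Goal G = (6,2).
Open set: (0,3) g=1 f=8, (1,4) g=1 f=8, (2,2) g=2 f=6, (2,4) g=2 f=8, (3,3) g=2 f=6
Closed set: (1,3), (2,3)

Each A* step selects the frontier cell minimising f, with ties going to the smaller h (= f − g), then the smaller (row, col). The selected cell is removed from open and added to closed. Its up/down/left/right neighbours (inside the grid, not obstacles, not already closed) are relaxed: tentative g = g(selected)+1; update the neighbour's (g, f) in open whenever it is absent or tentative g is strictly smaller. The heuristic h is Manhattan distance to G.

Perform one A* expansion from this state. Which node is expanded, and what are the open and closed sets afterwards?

step 1: expand (2,2) (f=6, h=4) → closed; open now [(0,3) g=1 f=8, (1,4) g=1 f=8, (2,4) g=2 f=8, (3,3) g=2 f=6]

expanded=(2,2); open=[(0,3) g=1 f=8, (1,4) g=1 f=8, (2,4) g=2 f=8, (3,3) g=2 f=6]; closed=[(1,3), (2,2), (2,3)]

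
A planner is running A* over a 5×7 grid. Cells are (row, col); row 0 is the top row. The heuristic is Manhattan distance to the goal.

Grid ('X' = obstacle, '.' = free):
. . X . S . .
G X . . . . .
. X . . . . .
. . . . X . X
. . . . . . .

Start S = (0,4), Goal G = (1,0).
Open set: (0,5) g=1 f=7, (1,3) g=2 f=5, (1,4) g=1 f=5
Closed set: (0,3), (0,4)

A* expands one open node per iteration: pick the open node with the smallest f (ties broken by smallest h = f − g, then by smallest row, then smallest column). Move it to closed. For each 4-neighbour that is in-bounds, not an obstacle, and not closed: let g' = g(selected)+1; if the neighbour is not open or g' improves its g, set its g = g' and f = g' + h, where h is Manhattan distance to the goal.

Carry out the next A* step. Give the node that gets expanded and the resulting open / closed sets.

step 1: expand (1,3) (f=5, h=3) → closed; open now [(0,5) g=1 f=7, (1,2) g=3 f=5, (1,4) g=1 f=5, (2,3) g=3 f=7]

expanded=(1,3); open=[(0,5) g=1 f=7, (1,2) g=3 f=5, (1,4) g=1 f=5, (2,3) g=3 f=7]; closed=[(0,3), (0,4), (1,3)]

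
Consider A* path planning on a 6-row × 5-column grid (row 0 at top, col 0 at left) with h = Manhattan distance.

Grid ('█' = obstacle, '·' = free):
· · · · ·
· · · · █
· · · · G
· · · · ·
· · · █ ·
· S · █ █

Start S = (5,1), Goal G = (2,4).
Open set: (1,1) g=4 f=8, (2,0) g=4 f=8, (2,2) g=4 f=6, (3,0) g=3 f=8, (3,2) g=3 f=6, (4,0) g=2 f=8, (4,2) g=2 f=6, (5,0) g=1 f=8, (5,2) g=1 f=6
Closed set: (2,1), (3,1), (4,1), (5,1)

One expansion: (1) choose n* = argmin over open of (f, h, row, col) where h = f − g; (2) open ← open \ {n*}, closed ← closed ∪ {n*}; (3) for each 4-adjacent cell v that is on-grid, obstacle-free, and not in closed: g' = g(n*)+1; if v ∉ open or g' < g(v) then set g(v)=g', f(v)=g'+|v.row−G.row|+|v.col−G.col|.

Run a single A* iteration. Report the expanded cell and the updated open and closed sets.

expanded=(2,2); open=[(1,1) g=4 f=8, (1,2) g=5 f=8, (2,0) g=4 f=8, (2,3) g=5 f=6, (3,0) g=3 f=8, (3,2) g=3 f=6, (4,0) g=2 f=8, (4,2) g=2 f=6, (5,0) g=1 f=8, (5,2) g=1 f=6]; closed=[(2,1), (2,2), (3,1), (4,1), (5,1)]

step 1: expand (2,2) (f=6, h=2) → closed; open now [(1,1) g=4 f=8, (1,2) g=5 f=8, (2,0) g=4 f=8, (2,3) g=5 f=6, (3,0) g=3 f=8, (3,2) g=3 f=6, (4,0) g=2 f=8, (4,2) g=2 f=6, (5,0) g=1 f=8, (5,2) g=1 f=6]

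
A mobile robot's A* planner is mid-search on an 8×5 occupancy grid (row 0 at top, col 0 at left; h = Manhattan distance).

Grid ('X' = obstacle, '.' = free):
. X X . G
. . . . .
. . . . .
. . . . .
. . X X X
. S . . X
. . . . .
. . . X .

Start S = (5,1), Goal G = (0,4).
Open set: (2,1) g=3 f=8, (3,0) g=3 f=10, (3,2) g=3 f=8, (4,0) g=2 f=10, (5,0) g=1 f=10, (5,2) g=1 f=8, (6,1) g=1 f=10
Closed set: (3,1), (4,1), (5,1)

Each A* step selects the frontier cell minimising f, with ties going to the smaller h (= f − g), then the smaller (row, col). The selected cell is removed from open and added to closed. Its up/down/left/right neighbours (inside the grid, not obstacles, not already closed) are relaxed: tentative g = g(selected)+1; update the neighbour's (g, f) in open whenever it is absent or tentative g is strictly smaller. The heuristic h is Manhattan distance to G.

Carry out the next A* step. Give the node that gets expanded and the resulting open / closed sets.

step 1: expand (2,1) (f=8, h=5) → closed; open now [(1,1) g=4 f=8, (2,0) g=4 f=10, (2,2) g=4 f=8, (3,0) g=3 f=10, (3,2) g=3 f=8, (4,0) g=2 f=10, (5,0) g=1 f=10, (5,2) g=1 f=8, (6,1) g=1 f=10]

expanded=(2,1); open=[(1,1) g=4 f=8, (2,0) g=4 f=10, (2,2) g=4 f=8, (3,0) g=3 f=10, (3,2) g=3 f=8, (4,0) g=2 f=10, (5,0) g=1 f=10, (5,2) g=1 f=8, (6,1) g=1 f=10]; closed=[(2,1), (3,1), (4,1), (5,1)]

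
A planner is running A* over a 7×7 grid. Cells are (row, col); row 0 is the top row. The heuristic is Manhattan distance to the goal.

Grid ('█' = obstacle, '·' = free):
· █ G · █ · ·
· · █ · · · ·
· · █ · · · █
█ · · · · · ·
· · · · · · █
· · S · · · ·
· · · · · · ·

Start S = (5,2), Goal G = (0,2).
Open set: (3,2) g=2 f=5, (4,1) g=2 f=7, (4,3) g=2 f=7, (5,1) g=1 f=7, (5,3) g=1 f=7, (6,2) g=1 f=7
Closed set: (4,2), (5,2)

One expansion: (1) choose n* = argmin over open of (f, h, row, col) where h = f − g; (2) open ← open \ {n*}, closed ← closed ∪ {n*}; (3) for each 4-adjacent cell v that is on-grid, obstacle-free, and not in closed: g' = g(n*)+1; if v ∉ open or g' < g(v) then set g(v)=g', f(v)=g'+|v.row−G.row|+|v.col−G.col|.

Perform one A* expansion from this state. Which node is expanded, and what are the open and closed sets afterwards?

step 1: expand (3,2) (f=5, h=3) → closed; open now [(3,1) g=3 f=7, (3,3) g=3 f=7, (4,1) g=2 f=7, (4,3) g=2 f=7, (5,1) g=1 f=7, (5,3) g=1 f=7, (6,2) g=1 f=7]

expanded=(3,2); open=[(3,1) g=3 f=7, (3,3) g=3 f=7, (4,1) g=2 f=7, (4,3) g=2 f=7, (5,1) g=1 f=7, (5,3) g=1 f=7, (6,2) g=1 f=7]; closed=[(3,2), (4,2), (5,2)]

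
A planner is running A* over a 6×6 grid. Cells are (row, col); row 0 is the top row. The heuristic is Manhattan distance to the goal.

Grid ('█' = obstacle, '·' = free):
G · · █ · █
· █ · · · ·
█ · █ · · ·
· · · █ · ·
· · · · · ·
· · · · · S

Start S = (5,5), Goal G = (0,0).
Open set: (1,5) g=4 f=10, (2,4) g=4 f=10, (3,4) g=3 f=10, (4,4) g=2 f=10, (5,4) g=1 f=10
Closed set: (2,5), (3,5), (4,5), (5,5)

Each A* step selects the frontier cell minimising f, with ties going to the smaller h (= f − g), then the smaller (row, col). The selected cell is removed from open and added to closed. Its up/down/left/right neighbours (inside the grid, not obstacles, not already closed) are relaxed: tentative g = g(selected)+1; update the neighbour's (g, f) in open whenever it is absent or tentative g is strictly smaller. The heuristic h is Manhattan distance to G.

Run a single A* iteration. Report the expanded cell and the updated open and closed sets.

step 1: expand (1,5) (f=10, h=6) → closed; open now [(1,4) g=5 f=10, (2,4) g=4 f=10, (3,4) g=3 f=10, (4,4) g=2 f=10, (5,4) g=1 f=10]

expanded=(1,5); open=[(1,4) g=5 f=10, (2,4) g=4 f=10, (3,4) g=3 f=10, (4,4) g=2 f=10, (5,4) g=1 f=10]; closed=[(1,5), (2,5), (3,5), (4,5), (5,5)]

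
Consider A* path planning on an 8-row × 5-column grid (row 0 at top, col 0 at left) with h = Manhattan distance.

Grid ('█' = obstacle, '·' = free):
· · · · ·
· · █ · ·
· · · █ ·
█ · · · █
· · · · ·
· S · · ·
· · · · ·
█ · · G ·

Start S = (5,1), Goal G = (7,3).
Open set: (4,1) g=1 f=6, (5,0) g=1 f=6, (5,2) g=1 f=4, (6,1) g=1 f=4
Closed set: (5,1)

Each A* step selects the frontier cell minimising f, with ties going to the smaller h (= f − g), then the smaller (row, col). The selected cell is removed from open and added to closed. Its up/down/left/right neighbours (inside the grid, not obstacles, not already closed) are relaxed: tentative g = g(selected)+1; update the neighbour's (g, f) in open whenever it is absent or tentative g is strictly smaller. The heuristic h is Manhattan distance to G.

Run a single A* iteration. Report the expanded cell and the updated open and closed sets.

expanded=(5,2); open=[(4,1) g=1 f=6, (4,2) g=2 f=6, (5,0) g=1 f=6, (5,3) g=2 f=4, (6,1) g=1 f=4, (6,2) g=2 f=4]; closed=[(5,1), (5,2)]

step 1: expand (5,2) (f=4, h=3) → closed; open now [(4,1) g=1 f=6, (4,2) g=2 f=6, (5,0) g=1 f=6, (5,3) g=2 f=4, (6,1) g=1 f=4, (6,2) g=2 f=4]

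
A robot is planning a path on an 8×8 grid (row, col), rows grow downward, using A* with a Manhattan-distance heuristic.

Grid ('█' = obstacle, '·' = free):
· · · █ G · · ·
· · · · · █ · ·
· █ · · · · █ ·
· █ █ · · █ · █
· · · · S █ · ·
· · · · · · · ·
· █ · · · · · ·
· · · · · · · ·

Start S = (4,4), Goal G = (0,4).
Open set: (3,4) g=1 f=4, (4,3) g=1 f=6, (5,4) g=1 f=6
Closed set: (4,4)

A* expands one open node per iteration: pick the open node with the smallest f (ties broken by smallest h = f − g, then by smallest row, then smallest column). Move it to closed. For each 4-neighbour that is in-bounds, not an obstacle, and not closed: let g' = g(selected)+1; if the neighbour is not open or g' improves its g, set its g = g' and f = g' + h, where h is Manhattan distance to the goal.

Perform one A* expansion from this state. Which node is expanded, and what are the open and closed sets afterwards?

expanded=(3,4); open=[(2,4) g=2 f=4, (3,3) g=2 f=6, (4,3) g=1 f=6, (5,4) g=1 f=6]; closed=[(3,4), (4,4)]

step 1: expand (3,4) (f=4, h=3) → closed; open now [(2,4) g=2 f=4, (3,3) g=2 f=6, (4,3) g=1 f=6, (5,4) g=1 f=6]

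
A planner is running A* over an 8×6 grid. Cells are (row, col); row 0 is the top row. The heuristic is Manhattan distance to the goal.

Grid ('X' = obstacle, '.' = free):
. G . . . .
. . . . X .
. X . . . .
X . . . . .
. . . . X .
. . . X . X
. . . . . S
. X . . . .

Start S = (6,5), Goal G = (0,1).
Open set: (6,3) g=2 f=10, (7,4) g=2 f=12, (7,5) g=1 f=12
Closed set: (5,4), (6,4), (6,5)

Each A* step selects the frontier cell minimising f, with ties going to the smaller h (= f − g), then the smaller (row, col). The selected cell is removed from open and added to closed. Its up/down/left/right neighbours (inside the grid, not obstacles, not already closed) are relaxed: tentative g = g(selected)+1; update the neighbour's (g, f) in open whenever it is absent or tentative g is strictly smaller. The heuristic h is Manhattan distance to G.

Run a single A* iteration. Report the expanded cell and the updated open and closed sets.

expanded=(6,3); open=[(6,2) g=3 f=10, (7,3) g=3 f=12, (7,4) g=2 f=12, (7,5) g=1 f=12]; closed=[(5,4), (6,3), (6,4), (6,5)]

step 1: expand (6,3) (f=10, h=8) → closed; open now [(6,2) g=3 f=10, (7,3) g=3 f=12, (7,4) g=2 f=12, (7,5) g=1 f=12]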